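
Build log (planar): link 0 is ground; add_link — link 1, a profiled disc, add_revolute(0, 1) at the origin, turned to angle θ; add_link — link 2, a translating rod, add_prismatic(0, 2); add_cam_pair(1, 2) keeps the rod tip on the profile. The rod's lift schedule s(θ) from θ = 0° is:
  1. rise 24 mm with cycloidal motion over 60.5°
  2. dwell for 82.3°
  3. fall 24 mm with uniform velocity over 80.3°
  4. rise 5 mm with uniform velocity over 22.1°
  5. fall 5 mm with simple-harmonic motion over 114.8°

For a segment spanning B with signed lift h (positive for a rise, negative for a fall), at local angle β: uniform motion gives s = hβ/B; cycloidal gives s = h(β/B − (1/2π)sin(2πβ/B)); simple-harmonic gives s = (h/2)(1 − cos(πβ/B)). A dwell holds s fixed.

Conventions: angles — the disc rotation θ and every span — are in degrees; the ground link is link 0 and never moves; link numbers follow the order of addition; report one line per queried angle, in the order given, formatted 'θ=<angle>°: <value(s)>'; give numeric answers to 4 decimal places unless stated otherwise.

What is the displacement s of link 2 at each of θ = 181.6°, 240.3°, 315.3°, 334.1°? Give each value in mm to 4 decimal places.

seg 1 [0°–60.5°] cycloidal, h=24: full span → s += 24 → s = 24.0000
seg 2 [60.5°–142.8°] dwell: s stays 24.0000
seg 3 [142.8°–223.1°] uniform, h=-24: θ=181.6° here. β=38.8, B=80.3. -24·38.8/80.3 = -11.5965 → s = 12.4035
seg 3 [142.8°–223.1°] uniform, h=-24: full span → s += -24 → s = 0.0000
seg 4 [223.1°–245.2°] uniform, h=5: θ=240.3° here. β=17.2, B=22.1. 5·17.2/22.1 = 3.8914 → s = 3.8914
seg 4 [223.1°–245.2°] uniform, h=5: full span → s += 5 → s = 5.0000
seg 5 [245.2°–360°] simple-harmonic, h=-5: θ=315.3° here. β=70.1, B=114.8. -5/2·(1 − cos(π·0.6106)) = -3.3515 → s = 1.6485
seg 5 [245.2°–360°] simple-harmonic, h=-5: θ=334.1° here. β=88.9, B=114.8. -5/2·(1 − cos(π·0.7744)) = -4.3979 → s = 0.6021

θ=181.6°: 12.4035
θ=240.3°: 3.8914
θ=315.3°: 1.6485
θ=334.1°: 0.6021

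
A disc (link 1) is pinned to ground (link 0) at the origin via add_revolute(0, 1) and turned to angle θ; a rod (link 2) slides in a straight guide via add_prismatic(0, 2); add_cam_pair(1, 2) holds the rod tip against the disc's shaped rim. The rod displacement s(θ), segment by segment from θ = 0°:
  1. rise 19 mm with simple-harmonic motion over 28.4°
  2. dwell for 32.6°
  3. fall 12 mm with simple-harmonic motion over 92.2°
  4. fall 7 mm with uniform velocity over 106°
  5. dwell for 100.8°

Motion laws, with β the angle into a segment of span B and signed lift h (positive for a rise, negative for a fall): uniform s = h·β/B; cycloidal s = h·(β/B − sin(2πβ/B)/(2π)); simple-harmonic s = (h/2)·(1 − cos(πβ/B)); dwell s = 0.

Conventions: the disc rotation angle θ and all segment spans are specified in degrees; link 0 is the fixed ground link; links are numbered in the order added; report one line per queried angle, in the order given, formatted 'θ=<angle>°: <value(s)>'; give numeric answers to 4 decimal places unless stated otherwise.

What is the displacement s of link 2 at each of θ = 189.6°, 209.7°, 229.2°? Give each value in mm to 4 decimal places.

segment 1 (0° to 28.4°, simple-harmonic, h = 19) is passed completely: s = 0.0000 + (19) = 19.0000
segment 2 (28.4° to 61°, dwell): s unchanged at 19.0000
segment 3 (61° to 153.2°, simple-harmonic, h = -12) is passed completely: s = 19.0000 + (-12) = 7.0000
θ = 189.6° falls in segment 4 (153.2° to 259.2°, uniform, h = -7): β = 189.6 − 153.2 = 36.4°, B = 106°; Δs = -7·36.4/106 = -2.4038; s = 7.0000 − 2.4038 = 4.5962
θ = 209.7° falls in segment 4 (153.2° to 259.2°, uniform, h = -7): β = 209.7 − 153.2 = 56.5°, B = 106°; Δs = -7·56.5/106 = -3.7311; s = 7.0000 − 3.7311 = 3.2689
θ = 229.2° falls in segment 4 (153.2° to 259.2°, uniform, h = -7): β = 229.2 − 153.2 = 76°, B = 106°; Δs = -7·76/106 = -5.0189; s = 7.0000 − 5.0189 = 1.9811

θ=189.6°: 4.5962
θ=209.7°: 3.2689
θ=229.2°: 1.9811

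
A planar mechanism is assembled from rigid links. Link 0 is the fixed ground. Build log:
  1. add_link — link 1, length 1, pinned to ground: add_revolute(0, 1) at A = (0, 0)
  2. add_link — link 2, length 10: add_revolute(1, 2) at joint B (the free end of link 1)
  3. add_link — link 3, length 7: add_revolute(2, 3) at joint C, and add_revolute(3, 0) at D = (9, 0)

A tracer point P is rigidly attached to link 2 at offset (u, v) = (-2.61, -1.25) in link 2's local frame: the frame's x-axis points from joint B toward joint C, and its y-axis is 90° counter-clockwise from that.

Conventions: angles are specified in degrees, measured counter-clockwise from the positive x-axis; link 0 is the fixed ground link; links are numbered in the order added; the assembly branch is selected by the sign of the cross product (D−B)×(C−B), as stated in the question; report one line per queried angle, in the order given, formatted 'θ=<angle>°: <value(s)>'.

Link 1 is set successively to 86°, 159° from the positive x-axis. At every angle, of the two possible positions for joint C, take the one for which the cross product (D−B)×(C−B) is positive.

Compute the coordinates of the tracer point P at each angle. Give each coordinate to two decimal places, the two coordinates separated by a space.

A=(0,0), D=(9.00,0)
θ=86°: B = A + 1.00·(cos86°, sin86°) = (0.0698, 0.9976)
θ=86°: |BD| = 8.9858
θ=86°: circle(B,10.00) ∩ circle(D,7.00): a=7.3307, h=6.8015
θ=86°:   candidates: C₊=(8.1102,6.9432) cross=61.117; C₋=(6.6001,-6.5757) cross=-61.117
θ=86°:   branch + wants cross > 0 → take C=(8.1102,6.9432) (cross=61.117)
θ=86°: ex = (C−B)/|BC| = (0.8040,0.5946); ey = (-0.5946,0.8040)
θ=86°: P = B + -2.61·ex + -1.25·ey = (-1.2856,-1.5593)
θ=159°: B = A + 1.00·(cos159°, sin159°) = (-0.9336, 0.3584)
θ=159°: |BD| = 9.9400
θ=159°: circle(B,10.00) ∩ circle(D,7.00): a=7.5354, h=6.5740
θ=159°:   candidates: C₊=(6.8339,6.6564) cross=65.346; C₋=(6.3599,-6.4830) cross=-65.346
θ=159°:   branch + wants cross > 0 → take C=(6.8339,6.6564) (cross=65.346)
θ=159°: ex = (C−B)/|BC| = (0.7768,0.6298); ey = (-0.6298,0.7768)
θ=159°: P = B + -2.61·ex + -1.25·ey = (-2.1736,-2.2564)

θ=86°: -1.29 -1.56
θ=159°: -2.17 -2.26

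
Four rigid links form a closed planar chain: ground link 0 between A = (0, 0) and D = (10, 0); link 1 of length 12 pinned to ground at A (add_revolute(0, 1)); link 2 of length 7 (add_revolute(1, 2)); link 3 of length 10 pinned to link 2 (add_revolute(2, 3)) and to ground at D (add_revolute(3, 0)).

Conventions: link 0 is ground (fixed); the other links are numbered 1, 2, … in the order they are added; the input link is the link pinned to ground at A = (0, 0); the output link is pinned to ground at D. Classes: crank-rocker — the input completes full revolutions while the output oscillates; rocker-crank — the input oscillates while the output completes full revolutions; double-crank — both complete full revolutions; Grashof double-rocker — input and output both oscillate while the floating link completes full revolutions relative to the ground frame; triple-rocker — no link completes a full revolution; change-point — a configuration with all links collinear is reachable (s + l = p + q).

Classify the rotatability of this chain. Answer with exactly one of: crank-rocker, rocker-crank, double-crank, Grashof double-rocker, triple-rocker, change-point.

lengths: ground=10, input=12, coupler=7, output=10
sorted: s=7 (shortest), l=12 (longest), p+q=20
s + l = 19 vs p + q = 20
s + l < p + q (Grashof) with shortest = coupler link → Grashof double-rocker

Grashof double-rocker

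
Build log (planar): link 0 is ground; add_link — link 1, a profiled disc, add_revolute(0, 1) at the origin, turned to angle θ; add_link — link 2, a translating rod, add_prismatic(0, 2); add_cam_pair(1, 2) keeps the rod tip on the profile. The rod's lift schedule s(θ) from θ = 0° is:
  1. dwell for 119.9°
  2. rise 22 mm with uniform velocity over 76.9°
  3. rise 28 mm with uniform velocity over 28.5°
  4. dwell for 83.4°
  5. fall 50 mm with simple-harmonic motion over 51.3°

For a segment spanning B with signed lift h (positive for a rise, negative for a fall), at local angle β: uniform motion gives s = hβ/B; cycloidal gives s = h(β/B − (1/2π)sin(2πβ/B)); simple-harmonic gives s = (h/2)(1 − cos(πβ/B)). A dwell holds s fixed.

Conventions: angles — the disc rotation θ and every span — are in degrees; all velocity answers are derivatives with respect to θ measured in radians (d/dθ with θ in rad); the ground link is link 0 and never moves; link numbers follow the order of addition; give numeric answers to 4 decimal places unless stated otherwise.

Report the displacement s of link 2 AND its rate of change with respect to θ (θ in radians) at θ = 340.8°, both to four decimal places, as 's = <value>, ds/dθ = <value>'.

seg 1 [0°–119.9°] dwell: s stays 0.0000
seg 2 [119.9°–196.8°] uniform, h=22: full span → s += 22 → s = 22.0000
seg 3 [196.8°–225.3°] uniform, h=28: full span → s += 28 → s = 50.0000
seg 4 [225.3°–308.7°] dwell: s stays 50.0000
seg 5 [308.7°–360°] simple-harmonic, h=-50: θ=340.8° here. β=32.1, B=51.3. -50/2·(1 − cos(π·0.6257)) = -34.6201 → s = 15.3799
velocity in seg [308.7°–360°] (simple-harmonic), θ in radians: β = 32.1° = 0.5603 rad, B = 51.3° = 0.8954 rad; ds/dθ = (πh/(2B)) sin(πβ/B) = (π·(-50)/(2·0.8954)) sin(π·0.6257) = -80.964761 mm/rad

s = 15.3799, ds/dθ = -80.9648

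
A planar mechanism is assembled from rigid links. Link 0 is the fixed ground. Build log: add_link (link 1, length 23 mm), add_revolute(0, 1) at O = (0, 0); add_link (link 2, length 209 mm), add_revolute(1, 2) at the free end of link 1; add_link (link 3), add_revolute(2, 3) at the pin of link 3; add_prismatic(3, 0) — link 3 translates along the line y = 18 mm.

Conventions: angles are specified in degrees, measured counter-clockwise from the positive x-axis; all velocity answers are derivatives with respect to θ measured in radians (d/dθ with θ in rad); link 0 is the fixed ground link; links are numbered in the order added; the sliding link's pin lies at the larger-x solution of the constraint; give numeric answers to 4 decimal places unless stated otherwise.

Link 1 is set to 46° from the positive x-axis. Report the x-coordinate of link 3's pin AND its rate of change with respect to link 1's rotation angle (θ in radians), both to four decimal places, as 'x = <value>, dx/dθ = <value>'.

geometry: r = 23 mm, L = 209 mm, e = 18 mm
crank pin P = (r cos θ, r sin θ) = (15.977143, 16.544815)
h = r sin θ − e = 16.544815 − 18 = -1.455185
x = r cos θ + √(L² − h²) = 15.977143 + 208.994934 = 224.972077
dx/dθ = −r sin θ − h·r cos θ/√(L² − h²) (θ in radians; h = -1.455185) = -16.433570

x = 224.9721, dx/dθ = -16.4336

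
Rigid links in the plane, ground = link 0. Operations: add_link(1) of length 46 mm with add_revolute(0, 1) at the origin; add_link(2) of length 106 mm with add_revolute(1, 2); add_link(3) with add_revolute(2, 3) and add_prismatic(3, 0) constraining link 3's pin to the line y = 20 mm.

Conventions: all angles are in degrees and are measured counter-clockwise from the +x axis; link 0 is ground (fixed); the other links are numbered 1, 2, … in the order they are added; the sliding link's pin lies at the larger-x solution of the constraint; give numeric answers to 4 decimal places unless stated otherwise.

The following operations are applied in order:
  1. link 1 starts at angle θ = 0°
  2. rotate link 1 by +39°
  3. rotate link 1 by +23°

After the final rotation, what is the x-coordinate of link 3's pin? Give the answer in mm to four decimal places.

geometry: r = 46 mm, L = 106 mm, e = 20 mm; θ starts at 0°
rotate link 1 by +39°: θ ← 0° +39° = 39°
rotate link 1 by +23°: θ ← 39° +23° = 62°
crank pin P = (r cos θ, r sin θ) = (21.595692, 40.615589)
h = r sin θ − e = 40.615589 − 20 = 20.615589
x = r cos θ + √(L² − h²) = 21.595692 + 103.975947 = 125.571639

125.5716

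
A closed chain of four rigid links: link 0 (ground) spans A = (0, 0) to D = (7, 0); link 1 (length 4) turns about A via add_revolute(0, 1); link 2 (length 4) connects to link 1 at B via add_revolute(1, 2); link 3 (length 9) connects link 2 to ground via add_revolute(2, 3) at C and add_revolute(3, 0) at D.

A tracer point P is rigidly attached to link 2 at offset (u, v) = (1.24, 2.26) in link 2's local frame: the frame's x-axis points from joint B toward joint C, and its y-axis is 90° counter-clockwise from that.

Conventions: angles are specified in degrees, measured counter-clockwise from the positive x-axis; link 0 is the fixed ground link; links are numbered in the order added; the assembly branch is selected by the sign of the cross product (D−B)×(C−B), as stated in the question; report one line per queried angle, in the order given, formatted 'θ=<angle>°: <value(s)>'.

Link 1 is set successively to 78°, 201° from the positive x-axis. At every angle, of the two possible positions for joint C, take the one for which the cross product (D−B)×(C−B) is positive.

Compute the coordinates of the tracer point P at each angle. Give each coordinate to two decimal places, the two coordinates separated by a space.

A=(0,0), D=(7.00,0)
θ=78°: B = A + 4.00·(cos78°, sin78°) = (0.8316, 3.9126)
θ=78°: |BD| = 7.3046
θ=78°: circle(B,4.00) ∩ circle(D,9.00): a=-0.7970, h=3.9198
θ=78°:   candidates: C₊=(2.2582,7.6495) cross=28.633; C₋=(-1.9409,1.0294) cross=-28.633
θ=78°:   branch + wants cross > 0 → take C=(2.2582,7.6495) (cross=28.633)
θ=78°: ex = (C−B)/|BC| = (0.3566,0.9342); ey = (-0.9342,0.3566)
θ=78°: P = B + 1.24·ex + 2.26·ey = (-0.8375,5.8771)
θ=201°: B = A + 4.00·(cos201°, sin201°) = (-3.7343, -1.4335)
θ=201°: |BD| = 10.8296
θ=201°: circle(B,4.00) ∩ circle(D,9.00): a=2.4138, h=3.1896
θ=201°:   candidates: C₊=(-1.7640,2.0476) cross=34.542; C₋=(-0.9196,-4.2755) cross=-34.542
θ=201°:   branch + wants cross > 0 → take C=(-1.7640,2.0476) (cross=34.542)
θ=201°: ex = (C−B)/|BC| = (0.4926,0.8703); ey = (-0.8703,0.4926)
θ=201°: P = B + 1.24·ex + 2.26·ey = (-5.0903,0.7589)

θ=78°: -0.84 5.88
θ=201°: -5.09 0.76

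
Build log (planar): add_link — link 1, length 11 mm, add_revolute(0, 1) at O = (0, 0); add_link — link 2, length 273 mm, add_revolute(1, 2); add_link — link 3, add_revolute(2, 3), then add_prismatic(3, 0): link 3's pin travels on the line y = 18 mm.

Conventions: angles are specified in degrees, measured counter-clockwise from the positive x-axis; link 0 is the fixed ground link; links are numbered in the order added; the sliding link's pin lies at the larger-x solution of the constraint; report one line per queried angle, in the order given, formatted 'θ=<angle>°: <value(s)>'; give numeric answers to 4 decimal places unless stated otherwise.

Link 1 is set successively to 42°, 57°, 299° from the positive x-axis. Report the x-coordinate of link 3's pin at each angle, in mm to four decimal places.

geometry: r = 11 mm, L = 273 mm, e = 18 mm
θ=42°: crank pin P = (r cos θ, r sin θ) = (8.174593, 7.360437)
θ=42°: h = r sin θ − e = 7.360437 − 18 = -10.639563
θ=42°: x = r cos θ + √(L² − h²) = 8.174593 + 272.792595 = 280.967188
θ=57°: crank pin P = (r cos θ, r sin θ) = (5.991029, 9.225376)
θ=57°: h = r sin θ − e = 9.225376 − 18 = -8.774624
θ=57°: x = r cos θ + √(L² − h²) = 5.991029 + 272.858949 = 278.849978
θ=299°: crank pin P = (r cos θ, r sin θ) = (5.332906, -9.620817)
θ=299°: h = r sin θ − e = -9.620817 − 18 = -27.620817
θ=299°: x = r cos θ + √(L² − h²) = 5.332906 + 271.599136 = 276.932041

θ=42°: 280.9672
θ=57°: 278.8500
θ=299°: 276.9320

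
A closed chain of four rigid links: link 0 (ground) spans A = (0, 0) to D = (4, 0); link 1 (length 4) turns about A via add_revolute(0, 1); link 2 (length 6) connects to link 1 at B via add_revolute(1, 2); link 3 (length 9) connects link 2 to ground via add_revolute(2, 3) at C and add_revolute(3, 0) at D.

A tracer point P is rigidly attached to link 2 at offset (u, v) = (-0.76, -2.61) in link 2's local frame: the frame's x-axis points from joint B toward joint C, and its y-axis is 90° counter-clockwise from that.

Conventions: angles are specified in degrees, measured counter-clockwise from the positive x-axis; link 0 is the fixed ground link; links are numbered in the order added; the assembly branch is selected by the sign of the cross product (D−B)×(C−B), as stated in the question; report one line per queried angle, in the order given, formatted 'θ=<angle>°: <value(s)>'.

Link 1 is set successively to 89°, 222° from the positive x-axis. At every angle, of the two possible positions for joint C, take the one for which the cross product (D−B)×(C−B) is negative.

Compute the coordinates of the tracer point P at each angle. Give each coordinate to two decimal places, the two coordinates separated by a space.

A=(0,0), D=(4.00,0)
θ=89°: B = A + 4.00·(cos89°, sin89°) = (0.0698, 3.9994)
θ=89°: |BD| = 5.6073
θ=89°: circle(B,6.00) ∩ circle(D,9.00): a=-1.2090, h=5.8769
θ=89°:   candidates: C₊=(3.4141,8.9809) cross=32.954; C₋=(-4.9693,0.7425) cross=-32.954
θ=89°:   branch - wants cross < 0 → take C=(-4.9693,0.7425) (cross=-32.954)
θ=89°: ex = (C−B)/|BC| = (-0.8399,-0.5428); ey = (0.5428,-0.8399)
θ=89°: P = B + -0.76·ex + -2.61·ey = (-0.7086,6.6039)
θ=222°: B = A + 4.00·(cos222°, sin222°) = (-2.9726, -2.6765)
θ=222°: |BD| = 7.4686
θ=222°: circle(B,6.00) ∩ circle(D,9.00): a=0.7217, h=5.9564
θ=222°:   candidates: C₊=(-4.4334,3.1429) cross=44.486; C₋=(-0.1642,-7.9787) cross=-44.486
θ=222°:   branch - wants cross < 0 → take C=(-0.1642,-7.9787) (cross=-44.486)
θ=222°: ex = (C−B)/|BC| = (0.4681,-0.8837); ey = (0.8837,0.4681)
θ=222°: P = B + -0.76·ex + -2.61·ey = (-5.6348,-3.2266)

θ=89°: -0.71 6.60
θ=222°: -5.63 -3.23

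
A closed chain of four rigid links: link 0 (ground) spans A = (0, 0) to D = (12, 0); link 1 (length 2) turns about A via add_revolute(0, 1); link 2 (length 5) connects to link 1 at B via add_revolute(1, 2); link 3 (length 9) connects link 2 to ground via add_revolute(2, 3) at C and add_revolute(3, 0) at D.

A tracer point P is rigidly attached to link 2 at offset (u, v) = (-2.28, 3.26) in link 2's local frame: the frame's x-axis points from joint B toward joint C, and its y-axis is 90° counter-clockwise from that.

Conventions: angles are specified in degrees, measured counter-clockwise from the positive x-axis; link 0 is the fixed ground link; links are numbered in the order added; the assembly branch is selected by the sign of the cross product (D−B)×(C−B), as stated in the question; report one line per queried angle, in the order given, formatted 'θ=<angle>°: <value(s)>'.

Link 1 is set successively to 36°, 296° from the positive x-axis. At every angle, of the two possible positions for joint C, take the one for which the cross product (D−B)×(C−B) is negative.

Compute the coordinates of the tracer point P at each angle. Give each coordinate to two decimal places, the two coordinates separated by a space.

A=(0,0), D=(12.00,0)
θ=36°: B = A + 2.00·(cos36°, sin36°) = (1.6180, 1.1756)
θ=36°: |BD| = 10.4483
θ=36°: circle(B,5.00) ∩ circle(D,9.00): a=2.5443, h=4.3042
θ=36°:   candidates: C₊=(4.6305,5.1662) cross=44.972; C₋=(3.6619,-3.3876) cross=-44.972
θ=36°:   branch - wants cross < 0 → take C=(3.6619,-3.3876) (cross=-44.972)
θ=36°: ex = (C−B)/|BC| = (0.4088,-0.9126); ey = (0.9126,0.4088)
θ=36°: P = B + -2.28·ex + 3.26·ey = (3.6612,4.5890)
θ=296°: B = A + 2.00·(cos296°, sin296°) = (0.8767, -1.7976)
θ=296°: |BD| = 11.2676
θ=296°: circle(B,5.00) ∩ circle(D,9.00): a=3.1488, h=3.8840
θ=296°:   candidates: C₊=(3.3656,2.5390) cross=43.763; C₋=(4.6048,-5.1295) cross=-43.763
θ=296°:   branch - wants cross < 0 → take C=(4.6048,-5.1295) (cross=-43.763)
θ=296°: ex = (C−B)/|BC| = (0.7456,-0.6664); ey = (0.6664,0.7456)
θ=296°: P = B + -2.28·ex + 3.26·ey = (1.3491,2.1525)

θ=36°: 3.66 4.59
θ=296°: 1.35 2.15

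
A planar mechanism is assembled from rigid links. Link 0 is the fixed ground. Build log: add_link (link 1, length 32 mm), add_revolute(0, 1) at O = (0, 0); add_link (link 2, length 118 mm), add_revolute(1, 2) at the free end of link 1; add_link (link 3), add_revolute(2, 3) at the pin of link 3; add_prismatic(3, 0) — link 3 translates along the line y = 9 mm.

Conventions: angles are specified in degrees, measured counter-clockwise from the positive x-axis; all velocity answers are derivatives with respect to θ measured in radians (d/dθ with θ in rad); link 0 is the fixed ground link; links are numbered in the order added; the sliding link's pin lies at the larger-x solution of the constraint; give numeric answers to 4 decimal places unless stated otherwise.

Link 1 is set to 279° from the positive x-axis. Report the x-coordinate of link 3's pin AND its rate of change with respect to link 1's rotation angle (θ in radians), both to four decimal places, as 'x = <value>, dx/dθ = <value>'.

geometry: r = 32 mm, L = 118 mm, e = 9 mm
crank pin P = (r cos θ, r sin θ) = (5.005903, -31.606027)
h = r sin θ − e = -31.606027 − 9 = -40.606027
x = r cos θ + √(L² − h²) = 5.005903 + 110.793279 = 115.799181
dx/dθ = −r sin θ − h·r cos θ/√(L² − h²) (θ in radians; h = -40.606027) = 33.440703

x = 115.7992, dx/dθ = 33.4407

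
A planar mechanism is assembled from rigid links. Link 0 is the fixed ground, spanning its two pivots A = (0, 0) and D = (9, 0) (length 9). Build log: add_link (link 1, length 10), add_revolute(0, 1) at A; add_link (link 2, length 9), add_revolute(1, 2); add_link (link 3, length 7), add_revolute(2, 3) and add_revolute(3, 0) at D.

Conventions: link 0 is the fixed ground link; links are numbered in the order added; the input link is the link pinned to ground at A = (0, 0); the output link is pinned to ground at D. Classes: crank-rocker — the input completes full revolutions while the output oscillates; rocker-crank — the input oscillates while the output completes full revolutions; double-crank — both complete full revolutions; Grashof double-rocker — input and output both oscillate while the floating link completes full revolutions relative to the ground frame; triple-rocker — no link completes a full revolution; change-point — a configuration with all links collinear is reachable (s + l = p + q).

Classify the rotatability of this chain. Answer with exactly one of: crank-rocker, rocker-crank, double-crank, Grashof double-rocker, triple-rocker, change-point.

lengths: ground=9, input=10, coupler=9, output=7
sorted: s=7 (shortest), l=10 (longest), p+q=18
s + l = 17 vs p + q = 18
s + l < p + q (Grashof) with shortest = output link → rocker-crank

rocker-crank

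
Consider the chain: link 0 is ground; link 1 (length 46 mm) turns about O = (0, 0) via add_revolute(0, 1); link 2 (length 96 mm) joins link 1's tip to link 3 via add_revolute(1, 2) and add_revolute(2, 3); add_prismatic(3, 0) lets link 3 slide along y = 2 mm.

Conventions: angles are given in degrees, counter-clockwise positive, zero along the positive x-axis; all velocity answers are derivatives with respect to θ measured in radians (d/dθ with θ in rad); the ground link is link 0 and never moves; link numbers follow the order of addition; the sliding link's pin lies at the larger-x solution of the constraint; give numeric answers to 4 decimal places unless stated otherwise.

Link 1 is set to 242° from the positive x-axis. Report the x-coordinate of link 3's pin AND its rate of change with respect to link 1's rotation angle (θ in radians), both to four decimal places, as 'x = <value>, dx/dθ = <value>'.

geometry: r = 46 mm, L = 96 mm, e = 2 mm
crank pin P = (r cos θ, r sin θ) = (-21.595692, -40.615589)
h = r sin θ − e = -40.615589 − 2 = -42.615589
x = r cos θ + √(L² − h²) = -21.595692 + 86.022739 = 64.427047
dx/dθ = −r sin θ − h·r cos θ/√(L² − h²) (θ in radians; h = -42.615589) = 29.917102

x = 64.4270, dx/dθ = 29.9171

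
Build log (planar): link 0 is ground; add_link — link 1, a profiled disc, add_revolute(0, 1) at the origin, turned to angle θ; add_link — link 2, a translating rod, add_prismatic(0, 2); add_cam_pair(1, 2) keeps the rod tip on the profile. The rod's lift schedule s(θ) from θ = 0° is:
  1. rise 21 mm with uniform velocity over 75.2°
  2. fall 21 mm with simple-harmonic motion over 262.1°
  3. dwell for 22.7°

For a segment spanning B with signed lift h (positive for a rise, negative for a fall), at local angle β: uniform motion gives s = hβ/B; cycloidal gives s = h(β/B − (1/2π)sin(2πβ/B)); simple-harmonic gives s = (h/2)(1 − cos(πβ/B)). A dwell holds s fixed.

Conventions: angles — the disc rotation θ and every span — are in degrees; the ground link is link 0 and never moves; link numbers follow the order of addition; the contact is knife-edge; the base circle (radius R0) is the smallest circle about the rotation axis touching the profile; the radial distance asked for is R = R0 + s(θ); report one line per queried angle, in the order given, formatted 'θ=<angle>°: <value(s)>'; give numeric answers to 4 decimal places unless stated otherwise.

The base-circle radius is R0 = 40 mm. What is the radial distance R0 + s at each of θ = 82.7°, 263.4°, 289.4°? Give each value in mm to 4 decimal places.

seg 1 [0°–75.2°] uniform, h=21: full span → s += 21 → s = 21.0000
seg 2 [75.2°–337.3°] simple-harmonic, h=-21: θ=82.7° here. β=7.5, B=262.1. -21/2·(1 − cos(π·0.0286)) = -0.0424 → s = 20.9576
seg 2 [75.2°–337.3°] simple-harmonic, h=-21: θ=263.4° here. β=188.2, B=262.1. -21/2·(1 − cos(π·0.7180)) = -17.1432 → s = 3.8568
seg 2 [75.2°–337.3°] simple-harmonic, h=-21: θ=289.4° here. β=214.2, B=262.1. -21/2·(1 − cos(π·0.8172)) = -19.3164 → s = 1.6836
θ=82.7°: R = R0 + s = 40 + 20.9576 = 60.9576
θ=263.4°: R = R0 + s = 40 + 3.8568 = 43.8568
θ=289.4°: R = R0 + s = 40 + 1.6836 = 41.6836

θ=82.7°: 60.9576
θ=263.4°: 43.8568
θ=289.4°: 41.6836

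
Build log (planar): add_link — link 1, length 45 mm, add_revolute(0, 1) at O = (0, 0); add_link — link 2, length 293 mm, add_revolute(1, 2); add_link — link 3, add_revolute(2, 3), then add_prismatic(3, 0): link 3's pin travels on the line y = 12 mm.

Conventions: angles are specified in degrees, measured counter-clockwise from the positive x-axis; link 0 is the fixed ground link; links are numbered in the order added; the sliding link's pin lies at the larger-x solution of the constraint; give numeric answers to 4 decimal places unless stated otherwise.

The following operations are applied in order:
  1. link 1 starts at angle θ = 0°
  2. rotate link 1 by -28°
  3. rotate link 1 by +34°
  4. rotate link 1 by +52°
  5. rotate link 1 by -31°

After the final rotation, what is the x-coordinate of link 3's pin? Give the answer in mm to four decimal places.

geometry: r = 45 mm, L = 293 mm, e = 12 mm; θ starts at 0°
rotate link 1 by -28°: θ ← 0° -28° = -28°
rotate link 1 by +34°: θ ← -28° +34° = 6°
rotate link 1 by +52°: θ ← 6° +52° = 58°
rotate link 1 by -31°: θ ← 58° -31° = 27°
crank pin P = (r cos θ, r sin θ) = (40.095294, 20.429572)
h = r sin θ − e = 20.429572 − 12 = 8.429572
x = r cos θ + √(L² − h²) = 40.095294 + 292.878716 = 332.974010

332.9740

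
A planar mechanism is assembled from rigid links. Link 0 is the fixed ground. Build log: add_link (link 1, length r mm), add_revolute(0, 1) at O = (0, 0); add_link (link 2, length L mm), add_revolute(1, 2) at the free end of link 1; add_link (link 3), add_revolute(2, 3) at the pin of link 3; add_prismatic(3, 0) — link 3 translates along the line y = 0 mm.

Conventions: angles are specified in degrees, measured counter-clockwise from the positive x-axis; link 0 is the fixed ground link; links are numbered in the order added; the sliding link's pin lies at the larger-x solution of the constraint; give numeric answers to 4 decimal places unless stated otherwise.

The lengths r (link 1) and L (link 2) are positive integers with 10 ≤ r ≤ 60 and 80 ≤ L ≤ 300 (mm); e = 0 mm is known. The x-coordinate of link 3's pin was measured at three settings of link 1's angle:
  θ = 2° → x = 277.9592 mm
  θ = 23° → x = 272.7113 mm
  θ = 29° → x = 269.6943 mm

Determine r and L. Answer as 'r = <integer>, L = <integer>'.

constraint per measurement: (x − r cos θ)² + (r sin θ − e)² = L²
subtracting the θ₁ and θ₂ equations cancels the r² and L² terms:
r = (x₁² − x₂²) / (2[(x₁cos θ₁ + e sin θ₁) − (x₂cos θ₂ + e sin θ₂)]) = 54.0004 → r = 54
L² = (x₁ − r cos θ₁)² + (r sin θ₁ − e)² = 50176.0104 → L = 224.0000 → L = 224
check at θ₃=29°: x = 269.6943 (printed 269.6943) ✓

r = 54, L = 224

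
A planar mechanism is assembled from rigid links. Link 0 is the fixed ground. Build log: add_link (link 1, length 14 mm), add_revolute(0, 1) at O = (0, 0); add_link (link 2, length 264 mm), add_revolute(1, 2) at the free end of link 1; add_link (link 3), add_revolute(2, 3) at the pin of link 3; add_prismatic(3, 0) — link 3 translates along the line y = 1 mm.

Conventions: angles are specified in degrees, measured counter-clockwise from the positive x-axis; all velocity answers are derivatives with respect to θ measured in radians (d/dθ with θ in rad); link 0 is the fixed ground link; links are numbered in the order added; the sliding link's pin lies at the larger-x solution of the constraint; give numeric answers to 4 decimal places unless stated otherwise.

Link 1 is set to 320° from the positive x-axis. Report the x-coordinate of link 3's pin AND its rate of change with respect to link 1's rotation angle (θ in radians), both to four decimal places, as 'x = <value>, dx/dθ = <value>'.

geometry: r = 14 mm, L = 264 mm, e = 1 mm
crank pin P = (r cos θ, r sin θ) = (10.724622, -8.999027)
h = r sin θ − e = -8.999027 − 1 = -9.999027
x = r cos θ + √(L² − h²) = 10.724622 + 263.810575 = 274.535197
dx/dθ = −r sin θ − h·r cos θ/√(L² − h²) (θ in radians; h = -9.999027) = 9.405514

x = 274.5352, dx/dθ = 9.4055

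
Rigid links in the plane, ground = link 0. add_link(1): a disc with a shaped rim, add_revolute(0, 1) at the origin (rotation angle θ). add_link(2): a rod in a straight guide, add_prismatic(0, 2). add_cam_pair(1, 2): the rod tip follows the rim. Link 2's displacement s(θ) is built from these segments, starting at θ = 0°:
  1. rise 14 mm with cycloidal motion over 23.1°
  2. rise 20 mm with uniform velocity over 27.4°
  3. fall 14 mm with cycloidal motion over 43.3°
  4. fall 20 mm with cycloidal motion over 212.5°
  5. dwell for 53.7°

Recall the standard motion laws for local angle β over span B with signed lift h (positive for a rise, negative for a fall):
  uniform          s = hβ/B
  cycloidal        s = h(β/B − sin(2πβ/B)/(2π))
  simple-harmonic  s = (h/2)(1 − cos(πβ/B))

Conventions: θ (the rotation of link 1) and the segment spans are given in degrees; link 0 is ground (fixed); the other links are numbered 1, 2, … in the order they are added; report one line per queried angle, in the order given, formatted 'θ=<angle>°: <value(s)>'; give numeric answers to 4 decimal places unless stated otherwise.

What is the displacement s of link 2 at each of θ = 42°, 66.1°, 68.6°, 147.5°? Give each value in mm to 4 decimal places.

segment 1 (0° to 23.1°, cycloidal, h = 14) is passed completely: s = 0.0000 + (14) = 14.0000
θ = 42° falls in segment 2 (23.1° to 50.5°, uniform, h = 20): β = 42 − 23.1 = 18.9°, B = 27.4°; Δs = 20·18.9/27.4 = 13.7956; s = 14.0000 + 13.7956 = 27.7956
segment 2 (23.1° to 50.5°, uniform, h = 20) is passed completely: s = 14.0000 + (20) = 34.0000
θ = 66.1° falls in segment 3 (50.5° to 93.8°, cycloidal, h = -14): β = 66.1 − 50.5 = 15.6°, B = 43.3°; Δs = -14·(0.3603 − sin(2π·0.3603)/(2π)) = -3.3295; s = 34.0000 − 3.3295 = 30.6705
θ = 68.6° falls in segment 3 (50.5° to 93.8°, cycloidal, h = -14): β = 68.6 − 50.5 = 18.1°, B = 43.3°; Δs = -14·(0.4180 − sin(2π·0.4180)/(2π)) = -4.7545; s = 34.0000 − 4.7545 = 29.2455
segment 3 (50.5° to 93.8°, cycloidal, h = -14) is passed completely: s = 34.0000 + (-14) = 20.0000
θ = 147.5° falls in segment 4 (93.8° to 306.3°, cycloidal, h = -20): β = 147.5 − 93.8 = 53.7°, B = 212.5°; Δs = -20·(0.2527 − sin(2π·0.2527)/(2π)) = -1.8715; s = 20.0000 − 1.8715 = 18.1285

θ=42°: 27.7956
θ=66.1°: 30.6705
θ=68.6°: 29.2455
θ=147.5°: 18.1285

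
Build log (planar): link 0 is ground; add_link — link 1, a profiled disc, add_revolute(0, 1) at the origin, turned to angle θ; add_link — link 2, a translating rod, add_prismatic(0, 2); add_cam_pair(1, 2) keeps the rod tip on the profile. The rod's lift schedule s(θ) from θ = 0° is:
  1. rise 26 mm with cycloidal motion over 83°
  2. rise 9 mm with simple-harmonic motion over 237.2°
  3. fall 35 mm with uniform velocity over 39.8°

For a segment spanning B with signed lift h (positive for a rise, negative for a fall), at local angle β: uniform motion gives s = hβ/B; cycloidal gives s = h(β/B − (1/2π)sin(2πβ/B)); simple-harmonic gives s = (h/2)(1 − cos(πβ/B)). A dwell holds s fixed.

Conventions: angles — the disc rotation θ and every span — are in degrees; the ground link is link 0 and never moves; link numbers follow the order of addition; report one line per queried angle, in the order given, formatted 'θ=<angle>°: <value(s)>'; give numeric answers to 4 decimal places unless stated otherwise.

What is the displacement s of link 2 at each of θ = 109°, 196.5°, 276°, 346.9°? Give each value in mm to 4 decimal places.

seg 1 [0°–83°] cycloidal, h=26: full span → s += 26 → s = 26.0000
seg 2 [83°–320.2°] simple-harmonic, h=9: θ=109° here. β=26, B=237.2. 9/2·(1 − cos(π·0.1096)) = 0.2642 → s = 26.2642
seg 2 [83°–320.2°] simple-harmonic, h=9: θ=196.5° here. β=113.5, B=237.2. 9/2·(1 − cos(π·0.4785)) = 4.1963 → s = 30.1963
seg 2 [83°–320.2°] simple-harmonic, h=9: θ=276° here. β=193, B=237.2. 9/2·(1 − cos(π·0.8137)) = 8.2507 → s = 34.2507
seg 2 [83°–320.2°] simple-harmonic, h=9: full span → s += 9 → s = 35.0000
seg 3 [320.2°–360°] uniform, h=-35: θ=346.9° here. β=26.7, B=39.8. -35·26.7/39.8 = -23.4799 → s = 11.5201

θ=109°: 26.2642
θ=196.5°: 30.1963
θ=276°: 34.2507
θ=346.9°: 11.5201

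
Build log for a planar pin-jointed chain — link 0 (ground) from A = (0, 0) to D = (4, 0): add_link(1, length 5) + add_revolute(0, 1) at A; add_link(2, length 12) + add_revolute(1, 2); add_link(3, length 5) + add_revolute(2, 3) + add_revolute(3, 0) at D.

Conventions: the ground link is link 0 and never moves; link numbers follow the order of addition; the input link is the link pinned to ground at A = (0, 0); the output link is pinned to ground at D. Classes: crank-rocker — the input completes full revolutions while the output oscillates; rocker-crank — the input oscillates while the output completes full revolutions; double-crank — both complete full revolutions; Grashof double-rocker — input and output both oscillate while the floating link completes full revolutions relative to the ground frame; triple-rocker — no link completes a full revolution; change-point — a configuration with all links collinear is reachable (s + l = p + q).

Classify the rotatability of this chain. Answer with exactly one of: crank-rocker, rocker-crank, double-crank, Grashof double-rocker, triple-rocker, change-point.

lengths: ground=4, input=5, coupler=12, output=5
sorted: s=4 (shortest), l=12 (longest), p+q=10
s + l = 16 vs p + q = 10
s + l > p + q → non-Grashof → no link fully rotates → triple-rocker

triple-rocker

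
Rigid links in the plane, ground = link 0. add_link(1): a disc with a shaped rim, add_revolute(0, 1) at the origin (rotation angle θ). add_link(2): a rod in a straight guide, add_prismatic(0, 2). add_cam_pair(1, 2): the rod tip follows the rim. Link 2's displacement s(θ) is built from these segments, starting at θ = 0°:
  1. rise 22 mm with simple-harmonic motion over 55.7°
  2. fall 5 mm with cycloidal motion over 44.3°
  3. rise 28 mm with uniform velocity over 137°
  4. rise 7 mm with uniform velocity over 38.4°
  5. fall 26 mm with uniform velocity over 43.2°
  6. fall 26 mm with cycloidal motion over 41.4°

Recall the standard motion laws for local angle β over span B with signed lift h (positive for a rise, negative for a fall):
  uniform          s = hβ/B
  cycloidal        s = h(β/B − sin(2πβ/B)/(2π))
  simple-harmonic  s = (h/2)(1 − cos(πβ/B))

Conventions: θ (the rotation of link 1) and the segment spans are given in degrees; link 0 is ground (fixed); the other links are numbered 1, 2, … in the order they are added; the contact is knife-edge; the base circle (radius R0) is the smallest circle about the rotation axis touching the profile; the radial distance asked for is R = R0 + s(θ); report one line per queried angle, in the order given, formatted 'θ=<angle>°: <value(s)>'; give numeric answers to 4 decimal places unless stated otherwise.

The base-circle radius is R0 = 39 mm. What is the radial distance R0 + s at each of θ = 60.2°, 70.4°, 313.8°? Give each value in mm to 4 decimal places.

segment 1 (0° to 55.7°, simple-harmonic, h = 22) is passed completely: s = 0.0000 + (22) = 22.0000
θ = 60.2° falls in segment 2 (55.7° to 100°, cycloidal, h = -5): β = 60.2 − 55.7 = 4.5°, B = 44.3°; Δs = -5·(0.1016 − sin(2π·0.1016)/(2π)) = -0.0338; s = 22.0000 − 0.0338 = 21.9662
θ = 70.4° falls in segment 2 (55.7° to 100°, cycloidal, h = -5): β = 70.4 − 55.7 = 14.7°, B = 44.3°; Δs = -5·(0.3318 − sin(2π·0.3318)/(2π)) = -0.9662; s = 22.0000 − 0.9662 = 21.0338
segment 2 (55.7° to 100°, cycloidal, h = -5) is passed completely: s = 22.0000 + (-5) = 17.0000
segment 3 (100° to 237°, uniform, h = 28) is passed completely: s = 17.0000 + (28) = 45.0000
segment 4 (237° to 275.4°, uniform, h = 7) is passed completely: s = 45.0000 + (7) = 52.0000
θ = 313.8° falls in segment 5 (275.4° to 318.6°, uniform, h = -26): β = 313.8 − 275.4 = 38.4°, B = 43.2°; Δs = -26·38.4/43.2 = -23.1111; s = 52.0000 − 23.1111 = 28.8889
θ=60.2°: R = R0 + s = 39 + 21.9662 = 60.9662
θ=70.4°: R = R0 + s = 39 + 21.0338 = 60.0338
θ=313.8°: R = R0 + s = 39 + 28.8889 = 67.8889

θ=60.2°: 60.9662
θ=70.4°: 60.0338
θ=313.8°: 67.8889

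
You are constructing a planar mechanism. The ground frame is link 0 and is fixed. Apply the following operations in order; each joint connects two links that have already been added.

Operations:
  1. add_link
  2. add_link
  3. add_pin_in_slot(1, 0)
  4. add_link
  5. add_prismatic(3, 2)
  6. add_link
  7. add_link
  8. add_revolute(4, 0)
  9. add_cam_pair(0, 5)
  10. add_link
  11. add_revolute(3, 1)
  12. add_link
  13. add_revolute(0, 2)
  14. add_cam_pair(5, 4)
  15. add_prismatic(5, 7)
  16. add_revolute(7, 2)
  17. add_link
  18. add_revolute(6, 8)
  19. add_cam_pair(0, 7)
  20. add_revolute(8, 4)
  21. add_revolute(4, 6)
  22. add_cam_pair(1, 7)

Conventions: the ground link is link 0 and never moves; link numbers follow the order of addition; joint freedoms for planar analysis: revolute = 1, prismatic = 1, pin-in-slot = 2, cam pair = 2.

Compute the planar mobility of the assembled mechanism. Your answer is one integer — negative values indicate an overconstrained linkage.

(L,J1,J2)=(1,0,0); link0 fixed
link1: (2,0,0)
link2: (3,0,0)
PS 1-0 [J2]: (3,0,1)
link3: (4,0,1)
P 3-2 [J1]: (4,1,1)
link4: (5,1,1)
link5: (6,1,1)
R 4-0 [J1]: (6,2,1)
C 0-5 [J2]: (6,2,2)
link6: (7,2,2)
R 3-1 [J1]: (7,3,2)
link7: (8,3,2)
R 0-2 [J1]: (8,4,2)
C 5-4 [J2]: (8,4,3)
P 5-7 [J1]: (8,5,3)
R 7-2 [J1]: (8,6,3)
link8: (9,6,3)
R 6-8 [J1]: (9,7,3)
C 0-7 [J2]: (9,7,4)
R 8-4 [J1]: (9,8,4)
R 4-6 [J1]: (9,9,4)
C 1-7 [J2]: (9,9,5)
Grübler: 3·8 − 2·9 − 5 = 1

M = 1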